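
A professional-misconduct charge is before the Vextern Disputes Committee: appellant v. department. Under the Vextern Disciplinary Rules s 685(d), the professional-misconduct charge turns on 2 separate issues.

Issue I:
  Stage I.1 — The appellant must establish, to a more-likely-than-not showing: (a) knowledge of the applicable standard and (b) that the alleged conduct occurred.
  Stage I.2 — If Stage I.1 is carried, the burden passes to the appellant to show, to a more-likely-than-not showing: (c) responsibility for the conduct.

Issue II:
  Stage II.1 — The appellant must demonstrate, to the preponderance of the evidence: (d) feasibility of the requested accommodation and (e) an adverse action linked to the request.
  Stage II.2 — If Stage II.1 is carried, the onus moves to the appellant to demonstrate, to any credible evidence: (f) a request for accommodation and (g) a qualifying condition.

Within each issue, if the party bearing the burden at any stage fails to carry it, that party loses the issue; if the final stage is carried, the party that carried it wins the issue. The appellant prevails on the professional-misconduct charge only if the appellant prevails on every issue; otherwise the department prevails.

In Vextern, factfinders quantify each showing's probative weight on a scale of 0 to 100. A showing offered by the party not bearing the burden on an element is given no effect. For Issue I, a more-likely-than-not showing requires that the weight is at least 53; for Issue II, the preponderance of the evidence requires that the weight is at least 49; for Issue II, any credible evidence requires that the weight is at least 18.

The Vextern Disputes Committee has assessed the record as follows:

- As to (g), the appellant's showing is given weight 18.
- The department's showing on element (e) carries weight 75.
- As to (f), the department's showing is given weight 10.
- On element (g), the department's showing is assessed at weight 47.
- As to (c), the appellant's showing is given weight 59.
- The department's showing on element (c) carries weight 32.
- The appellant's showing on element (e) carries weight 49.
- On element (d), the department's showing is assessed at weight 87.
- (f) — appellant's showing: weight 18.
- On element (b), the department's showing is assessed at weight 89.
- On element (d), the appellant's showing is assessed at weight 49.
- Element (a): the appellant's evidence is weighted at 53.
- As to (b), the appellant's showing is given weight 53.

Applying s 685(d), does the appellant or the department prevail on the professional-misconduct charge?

appellant

— Issue I —
At Stage I.1 the appellant must meet a more-likely-than-not showing (weight is at least 53): on (a) the weight is 53, ≥ 53, so (a) meets the standard; on (b) the weight is 53 (the department's 89 is given no effect), ≥ 53, so (b) meets the standard.
  All elements met. The appellant retains the burden for Stage I.2.
At Stage I.2 the appellant must meet a more-likely-than-not showing (weight is at least 53): on (c) the weight is 59 (the department's 32 is given no effect), ≥ 53, so (c) meets the standard.
  All elements met at the final stage.
All stages carried — the appellant prevails on this issue.
— Issue II —
Stage II.1 — burden on appellant; standard: the preponderance of the evidence (weight is at least 49).
    (d): 49 (department's 87 disregarded) ≥ 49 [met]
    (e): 49 (department's 75 disregarded) ≥ 49 [met]
  All elements met. The appellant retains the burden for Stage II.2.
Stage II.2 — burden on appellant; standard: any credible evidence (weight is at least 18).
    (f): 18 (department's 10 disregarded) ≥ 18 [met]
    (g): 18 (department's 47 disregarded) ≥ 18 [met]
  All elements met at the final stage.
With every stage satisfied, the appellant prevails on this issue.
Per-issue: Issue I → appellant; Issue II → appellant. The appellant must prevail on every issue; overall, the appellant prevails.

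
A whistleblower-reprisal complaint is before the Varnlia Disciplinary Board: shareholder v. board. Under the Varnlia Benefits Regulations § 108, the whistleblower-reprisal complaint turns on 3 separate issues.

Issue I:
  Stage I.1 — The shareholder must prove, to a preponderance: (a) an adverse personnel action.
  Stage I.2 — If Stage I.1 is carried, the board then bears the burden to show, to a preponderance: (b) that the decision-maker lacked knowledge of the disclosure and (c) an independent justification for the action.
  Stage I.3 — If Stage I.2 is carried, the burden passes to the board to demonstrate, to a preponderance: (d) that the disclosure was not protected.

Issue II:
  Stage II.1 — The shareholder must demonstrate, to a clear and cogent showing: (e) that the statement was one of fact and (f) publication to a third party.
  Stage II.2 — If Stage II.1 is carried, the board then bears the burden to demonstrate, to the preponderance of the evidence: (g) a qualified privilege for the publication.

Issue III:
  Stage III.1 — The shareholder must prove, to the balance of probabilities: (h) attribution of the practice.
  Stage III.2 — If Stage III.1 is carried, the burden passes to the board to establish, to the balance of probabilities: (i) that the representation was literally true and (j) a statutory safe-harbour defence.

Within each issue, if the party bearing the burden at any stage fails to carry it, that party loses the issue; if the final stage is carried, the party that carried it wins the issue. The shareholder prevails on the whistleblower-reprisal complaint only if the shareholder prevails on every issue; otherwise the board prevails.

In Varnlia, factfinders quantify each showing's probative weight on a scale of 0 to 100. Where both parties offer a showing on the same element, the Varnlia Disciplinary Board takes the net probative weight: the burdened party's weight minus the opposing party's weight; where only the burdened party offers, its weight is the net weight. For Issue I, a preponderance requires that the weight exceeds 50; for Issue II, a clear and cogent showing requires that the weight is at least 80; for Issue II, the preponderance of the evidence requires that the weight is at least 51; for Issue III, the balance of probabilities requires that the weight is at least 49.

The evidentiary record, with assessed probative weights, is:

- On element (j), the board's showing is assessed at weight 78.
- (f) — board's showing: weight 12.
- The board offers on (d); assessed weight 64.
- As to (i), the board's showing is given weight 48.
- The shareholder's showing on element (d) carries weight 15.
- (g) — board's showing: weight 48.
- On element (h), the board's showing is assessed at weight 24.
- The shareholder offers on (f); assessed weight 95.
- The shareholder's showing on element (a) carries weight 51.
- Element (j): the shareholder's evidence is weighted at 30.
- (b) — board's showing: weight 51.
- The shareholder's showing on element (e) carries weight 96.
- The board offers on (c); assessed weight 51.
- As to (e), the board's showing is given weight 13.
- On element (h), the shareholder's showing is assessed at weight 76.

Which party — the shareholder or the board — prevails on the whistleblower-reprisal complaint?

— Issue I —
Stage I.1 (shareholder, a preponderance, weight exceeds 50): (a) 51 > 50 — meets.
  Stage I.1 carried; the burden shifts to the board.
Stage I.2 (board, a preponderance, weight exceeds 50): (b) 51 > 50 — meets; (c) 51 > 50 — meets.
  Stage I.2 carried; the burden remains with the board.
Stage I.3 (board, a preponderance, weight exceeds 50): (d) net 64−15=49 ≤ 50 — fails.
  The board does not carry Stage I.3.
So the shareholder prevails on this issue.
— Issue II —
At Stage II.1 the shareholder must meet a clear and cogent showing (weight is at least 80): on (e) the weight is 96 less the opposing 13 gives net 83, which does reach 80, so (e) meets the standard; on (f) the weight is 95 less the opposing 12 gives net 83, which does reach 80, so (f) meets the standard.
  The shareholder carries Stage II.1; the board now bears the burden.
At Stage II.2 the board must meet the preponderance of the evidence (weight is at least 51): on (g) the weight is 48, which does not reach 51, so (g) does not meet the standard.
  Stage II.2 not carried; the board fails its burden.
The shareholder prevails on this issue.
— Issue III —
Stage III.1 (shareholder, the balance of probabilities, weight is at least 49): (h) net 76−24=52 ≥ 49 — meets.
  The shareholder carries Stage III.1; the board now bears the burden.
Stage III.2 (board, the balance of probabilities, weight is at least 49): (i) 48 < 49 — fails; (j) net 78−30=48 < 49 — fails.
  The board does not carry Stage III.2.
So the shareholder prevails on this issue.
Per-issue: Issue I → shareholder; Issue II → shareholder; Issue III → shareholder. The shareholder must prevail on every issue; overall, the shareholder prevails.

shareholder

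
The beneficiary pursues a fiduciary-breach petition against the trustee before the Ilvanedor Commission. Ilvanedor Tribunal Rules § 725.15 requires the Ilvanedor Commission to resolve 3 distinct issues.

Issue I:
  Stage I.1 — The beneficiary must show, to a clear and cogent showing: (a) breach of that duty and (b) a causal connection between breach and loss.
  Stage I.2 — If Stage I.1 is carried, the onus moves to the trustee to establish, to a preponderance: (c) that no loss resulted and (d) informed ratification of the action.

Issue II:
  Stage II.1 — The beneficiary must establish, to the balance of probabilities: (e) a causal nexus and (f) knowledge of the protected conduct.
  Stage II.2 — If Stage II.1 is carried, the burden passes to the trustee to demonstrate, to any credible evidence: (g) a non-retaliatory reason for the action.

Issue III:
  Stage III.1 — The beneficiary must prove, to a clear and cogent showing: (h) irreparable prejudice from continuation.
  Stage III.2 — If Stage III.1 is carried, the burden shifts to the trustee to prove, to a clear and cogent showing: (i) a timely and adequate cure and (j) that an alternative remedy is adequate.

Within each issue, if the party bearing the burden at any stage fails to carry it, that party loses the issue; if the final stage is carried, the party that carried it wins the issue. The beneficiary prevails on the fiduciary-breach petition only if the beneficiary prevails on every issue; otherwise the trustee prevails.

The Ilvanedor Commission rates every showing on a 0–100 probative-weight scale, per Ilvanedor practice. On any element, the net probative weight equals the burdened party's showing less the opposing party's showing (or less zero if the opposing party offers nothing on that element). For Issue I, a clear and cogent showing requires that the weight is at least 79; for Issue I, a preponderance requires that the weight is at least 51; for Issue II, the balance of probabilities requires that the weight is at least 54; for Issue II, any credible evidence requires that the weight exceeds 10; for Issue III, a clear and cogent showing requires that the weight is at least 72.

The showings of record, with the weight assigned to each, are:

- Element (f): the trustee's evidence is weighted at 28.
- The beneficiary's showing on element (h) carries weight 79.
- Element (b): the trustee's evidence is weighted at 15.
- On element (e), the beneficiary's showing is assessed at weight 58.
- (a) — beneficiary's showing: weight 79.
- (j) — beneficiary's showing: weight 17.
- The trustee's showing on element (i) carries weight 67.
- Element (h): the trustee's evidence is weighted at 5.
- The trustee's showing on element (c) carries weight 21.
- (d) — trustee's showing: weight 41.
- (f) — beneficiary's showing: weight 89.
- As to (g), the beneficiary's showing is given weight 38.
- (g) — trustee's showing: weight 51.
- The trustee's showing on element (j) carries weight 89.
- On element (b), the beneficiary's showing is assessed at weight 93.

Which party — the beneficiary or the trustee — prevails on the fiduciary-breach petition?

— Issue I —
Stage I.1 — burden on beneficiary; standard: a clear and cogent showing (weight is at least 79).
    (a): 79 ≥ 79 [met]
    (b): 93 − 15 = 78 < 79 [not met]
  Not every element is met, so the beneficiary fails to carry Stage I.1.
The analysis ends at Stage I.1; the trustee prevails on this issue.
— Issue II —
At Stage II.1 the beneficiary must meet the balance of probabilities (weight is at least 54): on (e) the weight is 58, ≥ 54, so (e) meets the standard; on (f) the weight is 89 less the opposing 28 gives net 61, which does reach 54, so (f) meets the standard.
  The beneficiary carries Stage II.1; the trustee now bears the burden.
At Stage II.2 the trustee must meet any credible evidence (weight exceeds 10): on (g) the weight is 51 less the opposing 38 gives net 13, > 10, so (g) meets the standard.
  All elements met at the final stage.
With every stage satisfied, the trustee prevails on this issue.
— Issue III —
Stage III.1 (beneficiary, a clear and cogent showing, weight is at least 72): (h) net 79−5=74 ≥ 72 — meets.
  The beneficiary carries Stage III.1; the trustee now bears the burden.
Stage III.2 (trustee, a clear and cogent showing, weight is at least 72): (i) 67 < 72 — fails; (j) net 89−17=72 ≥ 72 — meets.
  The trustee does not carry Stage III.2.
So the beneficiary prevails on this issue.
Per-issue: Issue I → trustee; Issue II → trustee; Issue III → beneficiary. The beneficiary must prevail on every issue; overall, the trustee prevails.

trustee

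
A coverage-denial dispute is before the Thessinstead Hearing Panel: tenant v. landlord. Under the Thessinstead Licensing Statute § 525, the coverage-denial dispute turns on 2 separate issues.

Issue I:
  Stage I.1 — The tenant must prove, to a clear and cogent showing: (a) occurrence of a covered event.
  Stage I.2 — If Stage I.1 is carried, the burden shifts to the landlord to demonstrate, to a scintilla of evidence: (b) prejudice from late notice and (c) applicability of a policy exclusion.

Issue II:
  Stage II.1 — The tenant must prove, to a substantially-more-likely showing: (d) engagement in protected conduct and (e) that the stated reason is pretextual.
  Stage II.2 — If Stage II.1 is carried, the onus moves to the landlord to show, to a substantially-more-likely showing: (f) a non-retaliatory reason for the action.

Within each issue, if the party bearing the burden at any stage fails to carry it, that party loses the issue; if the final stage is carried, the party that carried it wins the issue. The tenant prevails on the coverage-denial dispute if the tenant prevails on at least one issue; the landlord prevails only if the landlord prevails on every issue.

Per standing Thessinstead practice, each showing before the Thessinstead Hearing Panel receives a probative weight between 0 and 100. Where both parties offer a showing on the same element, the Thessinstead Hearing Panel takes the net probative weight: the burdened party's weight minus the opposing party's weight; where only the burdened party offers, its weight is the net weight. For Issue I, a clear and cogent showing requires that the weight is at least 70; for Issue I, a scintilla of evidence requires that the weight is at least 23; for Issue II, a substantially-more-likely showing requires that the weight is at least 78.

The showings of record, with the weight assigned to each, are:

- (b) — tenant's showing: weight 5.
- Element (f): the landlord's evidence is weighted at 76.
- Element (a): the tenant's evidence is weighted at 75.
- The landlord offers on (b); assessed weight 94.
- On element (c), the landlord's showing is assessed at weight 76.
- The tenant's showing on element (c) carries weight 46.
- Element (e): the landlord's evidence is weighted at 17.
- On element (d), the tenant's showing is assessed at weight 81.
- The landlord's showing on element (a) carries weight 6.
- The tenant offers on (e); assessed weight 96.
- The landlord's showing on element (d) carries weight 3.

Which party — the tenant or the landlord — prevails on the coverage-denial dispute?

— Issue I —
Stage I.1 — burden on tenant; standard: a clear and cogent showing (weight is at least 70).
    (a): 75 − 6 = 69 < 70 [not met]
  The tenant does not carry Stage I.1.
The analysis ends at Stage I.1; the landlord prevails on this issue.
— Issue II —
At Stage II.1 the tenant must meet a substantially-more-likely showing (weight is at least 78): on (d) the weight is 81 less the opposing 3 gives net 78, which does reach 78, so (d) meets the standard; on (e) the weight is 96 less the opposing 17 gives net 79, ≥ 78, so (e) meets the standard.
  All elements met. The burden passes to the landlord.
At Stage II.2 the landlord must meet a substantially-more-likely showing (weight is at least 78): on (f) the weight is 76, < 78, so (f) does not meet the standard.
  Stage II.2 not carried; the landlord fails its burden.
The analysis ends at Stage II.2; the tenant prevails on this issue.
Per-issue: Issue I → landlord; Issue II → tenant. The tenant must prevail on at least one issue; overall, the tenant prevails.

tenant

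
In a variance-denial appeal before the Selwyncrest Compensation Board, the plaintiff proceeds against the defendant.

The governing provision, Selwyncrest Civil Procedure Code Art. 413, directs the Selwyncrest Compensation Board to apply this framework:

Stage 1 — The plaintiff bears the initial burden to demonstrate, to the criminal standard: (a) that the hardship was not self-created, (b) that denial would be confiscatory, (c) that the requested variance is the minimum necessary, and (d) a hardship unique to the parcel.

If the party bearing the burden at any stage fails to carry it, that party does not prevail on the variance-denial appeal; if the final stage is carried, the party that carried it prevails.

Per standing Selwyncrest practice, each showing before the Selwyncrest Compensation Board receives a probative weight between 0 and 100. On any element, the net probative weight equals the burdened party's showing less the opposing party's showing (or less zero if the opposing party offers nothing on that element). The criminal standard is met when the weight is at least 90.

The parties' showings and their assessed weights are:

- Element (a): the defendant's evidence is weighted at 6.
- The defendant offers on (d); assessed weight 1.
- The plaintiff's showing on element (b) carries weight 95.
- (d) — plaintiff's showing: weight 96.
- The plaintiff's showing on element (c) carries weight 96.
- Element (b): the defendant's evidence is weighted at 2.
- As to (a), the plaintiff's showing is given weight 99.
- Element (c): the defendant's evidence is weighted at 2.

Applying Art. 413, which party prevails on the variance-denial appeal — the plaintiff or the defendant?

Stage 1 — burden on plaintiff; standard: the criminal standard (weight is at least 90).
    (a): 99 − 6 = 93 ≥ 90 [met]
    (b): 95 − 2 = 93 ≥ 90 [met]
    (c): 96 − 2 = 94 ≥ 90 [met]
    (d): 96 − 1 = 95 ≥ 90 [met]
  Stage 1 carried; the final stage is satisfied.
With every stage satisfied, the plaintiff prevails.

plaintiff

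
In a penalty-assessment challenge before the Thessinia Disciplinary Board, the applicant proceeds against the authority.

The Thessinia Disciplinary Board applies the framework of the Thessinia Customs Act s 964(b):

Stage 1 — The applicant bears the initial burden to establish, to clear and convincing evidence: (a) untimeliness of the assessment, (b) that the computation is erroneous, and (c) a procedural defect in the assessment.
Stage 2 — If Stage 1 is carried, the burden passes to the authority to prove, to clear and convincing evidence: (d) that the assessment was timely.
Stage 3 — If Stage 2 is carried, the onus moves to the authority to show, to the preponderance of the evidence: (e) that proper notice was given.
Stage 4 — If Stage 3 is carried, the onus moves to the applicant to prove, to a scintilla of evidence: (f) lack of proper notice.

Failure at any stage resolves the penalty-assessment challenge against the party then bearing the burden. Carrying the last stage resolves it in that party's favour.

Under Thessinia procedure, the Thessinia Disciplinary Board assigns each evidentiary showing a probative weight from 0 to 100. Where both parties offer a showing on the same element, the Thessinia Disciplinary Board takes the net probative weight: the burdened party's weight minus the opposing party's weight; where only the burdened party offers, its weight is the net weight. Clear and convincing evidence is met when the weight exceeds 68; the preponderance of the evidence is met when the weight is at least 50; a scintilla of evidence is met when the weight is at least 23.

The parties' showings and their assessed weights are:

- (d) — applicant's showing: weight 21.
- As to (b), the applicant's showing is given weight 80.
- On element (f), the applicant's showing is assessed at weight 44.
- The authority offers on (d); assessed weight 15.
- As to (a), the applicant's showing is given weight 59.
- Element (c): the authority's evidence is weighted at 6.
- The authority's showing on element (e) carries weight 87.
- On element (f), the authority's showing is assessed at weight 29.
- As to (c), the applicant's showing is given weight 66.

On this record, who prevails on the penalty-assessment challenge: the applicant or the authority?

Stage 1 (applicant, clear and convincing evidence, weight exceeds 68): (a) 59 ≤ 68 — fails; (b) 80 > 68 — meets; (c) net 66−6=60 ≤ 68 — fails.
  Stage 1 not carried; the applicant fails its burden.
The authority prevails.

authority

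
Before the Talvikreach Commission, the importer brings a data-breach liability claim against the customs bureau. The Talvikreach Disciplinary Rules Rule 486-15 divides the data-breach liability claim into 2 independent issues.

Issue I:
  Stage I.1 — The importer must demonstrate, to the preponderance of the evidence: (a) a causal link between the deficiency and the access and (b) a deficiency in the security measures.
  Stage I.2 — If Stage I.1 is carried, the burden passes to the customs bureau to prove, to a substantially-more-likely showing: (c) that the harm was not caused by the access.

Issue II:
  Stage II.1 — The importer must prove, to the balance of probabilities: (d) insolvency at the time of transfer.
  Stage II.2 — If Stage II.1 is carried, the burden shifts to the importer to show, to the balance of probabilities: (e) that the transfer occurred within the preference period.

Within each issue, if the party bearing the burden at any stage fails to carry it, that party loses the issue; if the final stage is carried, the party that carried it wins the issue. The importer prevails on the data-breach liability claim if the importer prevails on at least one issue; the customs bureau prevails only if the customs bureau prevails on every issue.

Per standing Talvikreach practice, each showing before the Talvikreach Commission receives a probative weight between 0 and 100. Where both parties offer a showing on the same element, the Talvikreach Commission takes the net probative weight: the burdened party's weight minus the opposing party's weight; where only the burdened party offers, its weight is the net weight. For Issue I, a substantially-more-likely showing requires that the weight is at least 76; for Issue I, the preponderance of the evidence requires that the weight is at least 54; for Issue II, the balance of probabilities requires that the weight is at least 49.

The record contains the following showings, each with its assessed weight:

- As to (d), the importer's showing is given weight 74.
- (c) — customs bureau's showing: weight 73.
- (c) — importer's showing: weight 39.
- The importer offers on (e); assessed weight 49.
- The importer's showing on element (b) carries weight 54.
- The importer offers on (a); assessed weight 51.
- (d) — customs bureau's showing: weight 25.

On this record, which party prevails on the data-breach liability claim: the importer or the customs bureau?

importer

— Issue I —
At Stage I.1 the importer must meet the preponderance of the evidence (weight is at least 54): on (a) the weight is 51, which does not reach 54, so (a) does not meet the standard; on (b) the weight is 54, ≥ 54, so (b) meets the standard.
  Not every element is met, so the importer fails to carry Stage I.1.
The customs bureau prevails on this issue.
— Issue II —
Stage II.1 — burden on importer; standard: the balance of probabilities (weight is at least 49).
    (d): 74 − 25 = 49 ≥ 49 [met]
  Stage II.1 carried; the burden remains with the importer.
Stage II.2 — burden on importer; standard: the balance of probabilities (weight is at least 49).
    (e): 49 ≥ 49 [met]
  Stage II.2 carried; the final stage is satisfied.
Every stage carried; the importer prevails on this issue.
Per-issue: Issue I → customs bureau; Issue II → importer. The importer must prevail on at least one issue; overall, the importer prevails.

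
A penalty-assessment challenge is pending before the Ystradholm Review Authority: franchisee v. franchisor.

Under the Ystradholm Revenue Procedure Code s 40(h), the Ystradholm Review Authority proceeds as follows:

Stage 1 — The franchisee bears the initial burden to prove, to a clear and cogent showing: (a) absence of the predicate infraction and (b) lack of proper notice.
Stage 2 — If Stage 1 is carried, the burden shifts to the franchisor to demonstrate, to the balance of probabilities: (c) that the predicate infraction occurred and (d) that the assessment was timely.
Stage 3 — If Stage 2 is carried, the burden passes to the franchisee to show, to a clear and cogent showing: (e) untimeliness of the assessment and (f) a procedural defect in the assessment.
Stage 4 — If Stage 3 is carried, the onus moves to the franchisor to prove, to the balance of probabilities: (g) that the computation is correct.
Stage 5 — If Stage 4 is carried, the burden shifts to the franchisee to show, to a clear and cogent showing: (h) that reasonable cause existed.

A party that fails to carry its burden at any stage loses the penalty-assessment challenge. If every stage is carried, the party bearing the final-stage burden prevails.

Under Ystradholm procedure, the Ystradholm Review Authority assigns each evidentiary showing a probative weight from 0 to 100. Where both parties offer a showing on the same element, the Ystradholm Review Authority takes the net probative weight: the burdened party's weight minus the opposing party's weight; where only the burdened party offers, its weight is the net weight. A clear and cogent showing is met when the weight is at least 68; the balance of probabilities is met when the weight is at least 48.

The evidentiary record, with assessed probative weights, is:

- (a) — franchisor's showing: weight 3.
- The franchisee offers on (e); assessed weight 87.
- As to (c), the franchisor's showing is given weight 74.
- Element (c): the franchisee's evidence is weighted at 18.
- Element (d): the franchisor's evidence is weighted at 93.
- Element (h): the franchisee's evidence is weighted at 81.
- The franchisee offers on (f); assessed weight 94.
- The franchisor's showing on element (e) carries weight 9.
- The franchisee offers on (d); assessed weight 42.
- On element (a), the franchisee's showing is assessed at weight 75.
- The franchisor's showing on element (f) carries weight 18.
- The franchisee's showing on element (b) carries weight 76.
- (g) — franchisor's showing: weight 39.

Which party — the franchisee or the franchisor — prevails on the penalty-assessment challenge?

franchisee

Stage 1 (franchisee, a clear and cogent showing, weight is at least 68): (a) net 75−3=72 ≥ 68 — meets; (b) 76 ≥ 68 — meets.
  All elements met. The burden passes to the franchisor.
Stage 2 (franchisor, the balance of probabilities, weight is at least 48): (c) net 74−18=56 ≥ 48 — meets; (d) net 93−42=51 ≥ 48 — meets.
  Stage 2 is satisfied; the onus moves to the franchisee.
Stage 3 (franchisee, a clear and cogent showing, weight is at least 68): (e) net 87−9=78 ≥ 68 — meets; (f) net 94−18=76 ≥ 68 — meets.
  Stage 3 carried; the burden shifts to the franchisor.
Stage 4 (franchisor, the balance of probabilities, weight is at least 48): (g) 39 < 48 — fails.
  Stage 4 not carried; the franchisor fails its burden.
The analysis ends at Stage 4; the franchisee prevails.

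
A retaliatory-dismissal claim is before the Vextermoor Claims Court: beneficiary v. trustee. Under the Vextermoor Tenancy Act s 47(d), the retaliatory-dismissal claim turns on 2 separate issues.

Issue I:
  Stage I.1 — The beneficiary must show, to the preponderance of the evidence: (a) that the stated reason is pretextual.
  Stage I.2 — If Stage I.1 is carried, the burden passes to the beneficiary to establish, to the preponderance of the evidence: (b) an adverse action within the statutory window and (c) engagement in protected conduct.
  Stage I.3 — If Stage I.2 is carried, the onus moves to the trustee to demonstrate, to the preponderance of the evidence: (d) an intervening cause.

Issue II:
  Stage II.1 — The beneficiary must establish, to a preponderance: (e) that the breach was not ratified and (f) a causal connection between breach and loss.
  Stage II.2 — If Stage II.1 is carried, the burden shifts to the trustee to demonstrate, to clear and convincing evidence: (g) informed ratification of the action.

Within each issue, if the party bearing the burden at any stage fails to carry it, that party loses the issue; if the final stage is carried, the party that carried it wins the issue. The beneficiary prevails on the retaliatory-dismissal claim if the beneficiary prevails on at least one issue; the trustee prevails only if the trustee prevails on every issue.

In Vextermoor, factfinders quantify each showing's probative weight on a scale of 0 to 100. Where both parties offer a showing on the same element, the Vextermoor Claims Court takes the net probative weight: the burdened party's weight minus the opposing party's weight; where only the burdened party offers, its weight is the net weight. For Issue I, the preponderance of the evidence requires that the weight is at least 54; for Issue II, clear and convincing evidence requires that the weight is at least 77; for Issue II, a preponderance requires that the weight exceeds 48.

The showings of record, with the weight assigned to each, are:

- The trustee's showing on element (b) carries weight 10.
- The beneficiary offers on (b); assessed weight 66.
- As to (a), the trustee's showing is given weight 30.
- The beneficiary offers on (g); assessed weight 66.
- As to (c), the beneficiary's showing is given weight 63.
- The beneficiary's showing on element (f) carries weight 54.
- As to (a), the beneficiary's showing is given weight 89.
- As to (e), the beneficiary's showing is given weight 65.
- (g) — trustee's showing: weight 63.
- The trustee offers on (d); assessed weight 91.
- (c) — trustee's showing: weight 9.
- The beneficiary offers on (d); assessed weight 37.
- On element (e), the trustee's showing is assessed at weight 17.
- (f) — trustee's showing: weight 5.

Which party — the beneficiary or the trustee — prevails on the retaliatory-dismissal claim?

— Issue I —
Stage I.1 (beneficiary, the preponderance of the evidence, weight is at least 54): (a) net 89−30=59 ≥ 54 — meets.
  Stage I.1 is satisfied; the beneficiary continues to bear the burden.
Stage I.2 (beneficiary, the preponderance of the evidence, weight is at least 54): (b) net 66−10=56 ≥ 54 — meets; (c) net 63−9=54 ≥ 54 — meets.
  The beneficiary carries Stage I.2; the trustee now bears the burden.
Stage I.3 (trustee, the preponderance of the evidence, weight is at least 54): (d) net 91−37=54 ≥ 54 — meets.
  The trustee carries the last stage.
All stages carried — the trustee prevails on this issue.
— Issue II —
Stage II.1 (beneficiary, a preponderance, weight exceeds 48): (e) net 65−17=48 ≤ 48 — fails; (f) net 54−5=49 > 48 — meets.
  The beneficiary does not carry Stage II.1.
The trustee prevails on this issue.
Per-issue: Issue I → trustee; Issue II → trustee. The beneficiary must prevail on at least one issue; overall, the trustee prevails.

trustee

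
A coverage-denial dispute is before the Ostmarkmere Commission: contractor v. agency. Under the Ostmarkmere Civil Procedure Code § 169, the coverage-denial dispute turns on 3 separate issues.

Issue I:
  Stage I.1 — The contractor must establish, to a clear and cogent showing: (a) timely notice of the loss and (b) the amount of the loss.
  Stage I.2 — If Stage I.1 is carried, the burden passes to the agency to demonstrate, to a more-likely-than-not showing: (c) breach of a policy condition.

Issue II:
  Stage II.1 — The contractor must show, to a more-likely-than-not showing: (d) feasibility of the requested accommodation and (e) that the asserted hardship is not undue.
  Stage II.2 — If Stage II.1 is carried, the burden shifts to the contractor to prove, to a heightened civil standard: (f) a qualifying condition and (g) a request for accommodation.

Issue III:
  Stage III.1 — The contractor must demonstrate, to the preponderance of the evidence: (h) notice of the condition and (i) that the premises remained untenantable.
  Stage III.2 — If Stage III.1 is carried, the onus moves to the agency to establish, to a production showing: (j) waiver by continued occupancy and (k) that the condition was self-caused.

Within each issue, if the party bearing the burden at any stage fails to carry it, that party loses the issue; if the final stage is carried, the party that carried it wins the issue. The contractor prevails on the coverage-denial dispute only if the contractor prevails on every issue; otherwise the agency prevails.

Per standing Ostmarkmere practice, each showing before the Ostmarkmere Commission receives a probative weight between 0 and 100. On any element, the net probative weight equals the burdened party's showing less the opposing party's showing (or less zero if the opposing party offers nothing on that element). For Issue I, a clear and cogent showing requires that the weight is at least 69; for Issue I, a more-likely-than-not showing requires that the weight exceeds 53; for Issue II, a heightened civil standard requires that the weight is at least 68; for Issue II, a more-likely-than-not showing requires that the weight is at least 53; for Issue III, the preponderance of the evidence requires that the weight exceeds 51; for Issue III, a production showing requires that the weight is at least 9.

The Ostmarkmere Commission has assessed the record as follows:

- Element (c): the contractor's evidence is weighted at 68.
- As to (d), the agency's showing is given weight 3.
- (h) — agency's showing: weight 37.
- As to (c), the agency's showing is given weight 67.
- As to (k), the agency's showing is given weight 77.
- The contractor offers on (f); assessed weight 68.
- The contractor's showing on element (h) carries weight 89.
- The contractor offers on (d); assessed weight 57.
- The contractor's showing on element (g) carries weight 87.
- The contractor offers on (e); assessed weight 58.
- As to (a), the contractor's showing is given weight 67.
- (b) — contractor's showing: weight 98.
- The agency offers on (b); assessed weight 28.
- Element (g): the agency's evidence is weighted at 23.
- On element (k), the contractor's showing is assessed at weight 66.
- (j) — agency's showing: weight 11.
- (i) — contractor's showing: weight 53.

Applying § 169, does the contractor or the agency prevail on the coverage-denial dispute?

— Issue I —
Stage I.1 — burden on contractor; standard: a clear and cogent showing (weight is at least 69).
    (a): 67 < 69 [not met]
    (b): 98 − 28 = 70 ≥ 69 [met]
  Not every element is met, so the contractor fails to carry Stage I.1.
The analysis ends at Stage I.1; the agency prevails on this issue.
— Issue II —
Stage II.1 (contractor, a more-likely-than-not showing, weight is at least 53): (d) net 57−3=54 ≥ 53 — meets; (e) 58 ≥ 53 — meets.
  Stage II.1 carried; the burden remains with the contractor.
Stage II.2 (contractor, a heightened civil standard, weight is at least 68): (f) 68 ≥ 68 — meets; (g) net 87−23=64 < 68 — fails.
  Not every element is met, so the contractor fails to carry Stage II.2.
The agency prevails on this issue.
— Issue III —
At Stage III.1 the contractor must meet the preponderance of the evidence (weight exceeds 51): on (h) the weight is 89 less the opposing 37 gives net 52, > 51, so (h) meets the standard; on (i) the weight is 53, which does exceed 51, so (i) meets the standard.
  Stage III.1 is satisfied; the onus moves to the agency.
At Stage III.2 the agency must meet a production showing (weight is at least 9): on (j) the weight is 11, ≥ 9, so (j) meets the standard; on (k) the weight is 77 less the opposing 66 gives net 11, ≥ 9, so (k) meets the standard.
  The agency carries the last stage.
With every stage satisfied, the agency prevails on this issue.
Per-issue: Issue I → agency; Issue II → agency; Issue III → agency. The contractor must prevail on every issue; overall, the agency prevails.

agency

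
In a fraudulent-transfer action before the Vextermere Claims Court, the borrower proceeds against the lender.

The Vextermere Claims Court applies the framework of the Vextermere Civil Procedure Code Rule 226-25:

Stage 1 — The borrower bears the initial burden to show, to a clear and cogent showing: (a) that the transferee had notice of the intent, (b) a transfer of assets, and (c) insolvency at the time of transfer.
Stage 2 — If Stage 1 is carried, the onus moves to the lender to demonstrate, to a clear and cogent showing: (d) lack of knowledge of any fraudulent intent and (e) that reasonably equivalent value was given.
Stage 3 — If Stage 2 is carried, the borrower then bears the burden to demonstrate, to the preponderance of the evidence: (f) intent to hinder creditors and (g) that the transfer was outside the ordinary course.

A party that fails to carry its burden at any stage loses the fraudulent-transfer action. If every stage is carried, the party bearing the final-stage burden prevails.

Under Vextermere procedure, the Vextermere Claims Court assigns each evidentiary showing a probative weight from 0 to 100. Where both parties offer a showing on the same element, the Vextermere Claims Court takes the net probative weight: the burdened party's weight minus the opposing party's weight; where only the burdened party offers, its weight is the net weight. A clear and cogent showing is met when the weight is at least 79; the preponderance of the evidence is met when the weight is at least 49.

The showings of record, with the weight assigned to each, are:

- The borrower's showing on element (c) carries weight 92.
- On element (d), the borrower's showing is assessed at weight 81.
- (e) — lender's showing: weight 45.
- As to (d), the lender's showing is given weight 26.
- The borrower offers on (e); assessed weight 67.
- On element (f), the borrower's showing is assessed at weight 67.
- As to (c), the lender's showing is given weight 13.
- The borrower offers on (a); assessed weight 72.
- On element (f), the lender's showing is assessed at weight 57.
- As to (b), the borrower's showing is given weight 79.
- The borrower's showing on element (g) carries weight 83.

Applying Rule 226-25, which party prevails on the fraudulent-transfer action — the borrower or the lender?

Stage 1 (borrower, a clear and cogent showing, weight is at least 79): (a) 72 < 79 — fails; (b) 79 ≥ 79 — meets; (c) net 92−13=79 ≥ 79 — meets.
  Stage 1 not carried; the borrower fails its burden.
The analysis ends at Stage 1; the lender prevails.

lender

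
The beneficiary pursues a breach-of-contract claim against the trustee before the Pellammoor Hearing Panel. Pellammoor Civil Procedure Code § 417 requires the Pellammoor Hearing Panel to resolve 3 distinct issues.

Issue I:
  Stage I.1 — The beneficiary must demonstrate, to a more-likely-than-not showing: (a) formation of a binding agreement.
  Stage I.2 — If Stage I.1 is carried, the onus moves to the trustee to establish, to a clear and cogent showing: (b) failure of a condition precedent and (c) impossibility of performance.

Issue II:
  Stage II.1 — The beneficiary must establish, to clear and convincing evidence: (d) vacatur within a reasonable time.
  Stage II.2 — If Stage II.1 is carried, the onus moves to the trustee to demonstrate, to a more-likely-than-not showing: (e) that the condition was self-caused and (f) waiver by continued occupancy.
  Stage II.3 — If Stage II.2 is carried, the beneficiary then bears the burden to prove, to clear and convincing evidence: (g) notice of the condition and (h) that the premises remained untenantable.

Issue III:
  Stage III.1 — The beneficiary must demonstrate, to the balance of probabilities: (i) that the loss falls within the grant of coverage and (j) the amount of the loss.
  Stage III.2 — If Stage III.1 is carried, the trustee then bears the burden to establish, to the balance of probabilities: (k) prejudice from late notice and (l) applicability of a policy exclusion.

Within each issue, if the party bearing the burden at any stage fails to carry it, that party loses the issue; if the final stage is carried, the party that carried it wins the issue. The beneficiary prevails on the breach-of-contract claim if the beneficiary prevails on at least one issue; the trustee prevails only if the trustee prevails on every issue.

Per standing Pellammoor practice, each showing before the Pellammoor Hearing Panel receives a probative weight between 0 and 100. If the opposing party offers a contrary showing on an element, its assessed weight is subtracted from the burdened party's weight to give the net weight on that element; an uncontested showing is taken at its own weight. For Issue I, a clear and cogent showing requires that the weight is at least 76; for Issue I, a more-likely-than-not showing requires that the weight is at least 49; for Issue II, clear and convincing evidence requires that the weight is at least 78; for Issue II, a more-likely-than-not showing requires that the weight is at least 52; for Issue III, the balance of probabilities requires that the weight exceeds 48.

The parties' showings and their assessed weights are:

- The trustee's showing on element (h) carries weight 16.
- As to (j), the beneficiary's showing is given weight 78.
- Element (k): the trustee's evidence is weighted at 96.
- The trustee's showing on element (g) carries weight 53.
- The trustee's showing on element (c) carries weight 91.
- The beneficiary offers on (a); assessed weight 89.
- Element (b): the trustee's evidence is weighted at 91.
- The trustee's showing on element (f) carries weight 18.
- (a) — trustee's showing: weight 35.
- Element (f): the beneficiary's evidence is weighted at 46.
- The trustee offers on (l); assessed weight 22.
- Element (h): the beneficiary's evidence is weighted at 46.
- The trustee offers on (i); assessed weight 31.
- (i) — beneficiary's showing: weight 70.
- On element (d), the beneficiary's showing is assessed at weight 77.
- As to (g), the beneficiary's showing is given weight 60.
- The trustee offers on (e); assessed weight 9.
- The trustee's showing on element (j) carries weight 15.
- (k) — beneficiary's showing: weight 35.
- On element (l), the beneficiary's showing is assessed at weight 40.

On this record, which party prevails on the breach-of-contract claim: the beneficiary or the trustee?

— Issue I —
At Stage I.1 the beneficiary must meet a more-likely-than-not showing (weight is at least 49): on (a) the weight is 89 less the opposing 35 gives net 54, which does reach 49, so (a) meets the standard.
  Stage I.1 is satisfied; the onus moves to the trustee.
At Stage I.2 the trustee must meet a clear and cogent showing (weight is at least 76): on (b) the weight is 91, which does reach 76, so (b) meets the standard; on (c) the weight is 91, which does reach 76, so (c) meets the standard.
  All elements met at the final stage.
All stages carried — the trustee prevails on this issue.
— Issue II —
Stage II.1 (beneficiary, clear and convincing evidence, weight is at least 78): (d) 77 < 78 — fails.
  Stage II.1 not carried; the beneficiary fails its burden.
The trustee prevails on this issue.
— Issue III —
Stage III.1 — burden on beneficiary; standard: the balance of probabilities (weight exceeds 48).
    (i): 70 − 31 = 39 ≤ 48 [not met]
    (j): 78 − 15 = 63 > 48 [met]
  Not every element is met, so the beneficiary fails to carry Stage III.1.
So the trustee prevails on this issue.
Per-issue: Issue I → trustee; Issue II → trustee; Issue III → trustee. The beneficiary must prevail on at least one issue; overall, the trustee prevails.

trustee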